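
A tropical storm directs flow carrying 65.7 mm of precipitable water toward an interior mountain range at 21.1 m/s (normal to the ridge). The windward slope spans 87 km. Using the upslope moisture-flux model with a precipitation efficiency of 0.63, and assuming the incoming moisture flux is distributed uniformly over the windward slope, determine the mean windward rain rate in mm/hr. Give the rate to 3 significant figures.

Incoming column moisture flux per unit ridge length: F = V × PW = 21.1 × 65.7 = 1386.27 mm·m/s.
Spread over the 87 km slope with efficiency ε = 0.63: R = ε·F/W = 0.63 × 1386.27 / 87000 m = 1.004e-02 mm/s.
R = 1.004e-02 × 3600 = 36.1 mm/hr.

R ≈ 36.1 mm/hr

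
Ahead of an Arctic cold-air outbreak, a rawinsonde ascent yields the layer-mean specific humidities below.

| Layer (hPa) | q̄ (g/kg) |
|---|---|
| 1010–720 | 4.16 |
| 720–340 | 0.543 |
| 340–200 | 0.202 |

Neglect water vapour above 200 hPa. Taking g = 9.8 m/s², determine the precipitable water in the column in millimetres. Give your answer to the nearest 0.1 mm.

PW ≈ 14.7 mm

Precipitable water is the column-integrated vapour mass per unit area: PW = (1/g) Σ q̄ Δp, with q in kg/kg and Δp in Pa (1 kg/m² of water = 1 mm).
Layer 1010–720 hPa: Δp = 290 hPa = 29000 Pa, q̄ = 0.00416 kg/kg → 0.00416 × 29000 / 9.8 = 12.31 mm
Layer 720–340 hPa: Δp = 380 hPa = 38000 Pa, q̄ = 0.000543 kg/kg → 0.000543 × 38000 / 9.8 = 2.11 mm
Layer 340–200 hPa: Δp = 140 hPa = 14000 Pa, q̄ = 0.000202 kg/kg → 0.000202 × 14000 / 9.8 = 0.29 mm
PW = 12.31 + 2.11 + 0.29 = 14.71 ≈ 14.7 mm.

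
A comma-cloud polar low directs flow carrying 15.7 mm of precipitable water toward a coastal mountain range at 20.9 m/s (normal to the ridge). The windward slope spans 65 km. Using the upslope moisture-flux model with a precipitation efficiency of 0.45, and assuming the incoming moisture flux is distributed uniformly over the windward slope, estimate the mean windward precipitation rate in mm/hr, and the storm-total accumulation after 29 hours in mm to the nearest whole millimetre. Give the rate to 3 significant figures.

Incoming column moisture flux per unit ridge length: F = V × PW = 20.9 × 15.7 = 328.13 mm·m/s.
Spread over the 65 km slope with efficiency ε = 0.45: R = ε·F/W = 0.45 × 328.13 / 65000 m = 2.272e-03 mm/s.
R = 2.272e-03 × 3600 = 8.18 mm/hr.
Over 29 h: total = 8.18 × 29 = 237.22 ≈ 237 mm.

R ≈ 8.18 mm/hr; total ≈ 237 mm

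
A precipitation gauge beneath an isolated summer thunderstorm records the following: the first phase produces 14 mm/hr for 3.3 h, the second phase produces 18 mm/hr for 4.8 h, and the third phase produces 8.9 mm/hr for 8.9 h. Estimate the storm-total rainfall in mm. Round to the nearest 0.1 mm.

total ≈ 211.8 mm

Total = Σ Rᵢ Δtᵢ = 14 × 3.3 + 18 × 4.8 + 8.9 × 8.9
      = 46.2 + 86.4 + 79.21 = 211.8 mm.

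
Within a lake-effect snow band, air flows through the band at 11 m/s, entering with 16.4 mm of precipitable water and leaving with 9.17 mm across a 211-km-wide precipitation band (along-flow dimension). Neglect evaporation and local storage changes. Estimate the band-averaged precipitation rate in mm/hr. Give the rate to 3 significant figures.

Column moisture flux per unit crosswind length is F = V × PW.
Inflow: F_in = 11 × 16.4 = 180.4 mm·m/s
Outflow: F_out = 11 × 9.17 = 100.87 mm·m/s
Steady-state rate R = (F_in − F_out)/L = (180.4 − 100.87) / 211000 m = 3.769e-04 mm/s.
R = 3.769e-04 × 3600 = 1.36 mm/hr.

R ≈ 1.36 mm/hr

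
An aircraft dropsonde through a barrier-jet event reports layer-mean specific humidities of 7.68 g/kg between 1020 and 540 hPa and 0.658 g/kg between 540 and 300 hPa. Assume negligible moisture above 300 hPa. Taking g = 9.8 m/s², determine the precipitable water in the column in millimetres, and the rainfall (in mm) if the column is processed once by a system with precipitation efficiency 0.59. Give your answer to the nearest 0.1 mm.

Precipitable water is the column-integrated vapour mass per unit area: PW = (1/g) Σ q̄ Δp, with q in kg/kg and Δp in Pa (1 kg/m² of water = 1 mm).
Layer 1020–540 hPa: Δp = 480 hPa = 48000 Pa, q̄ = 0.00768 kg/kg → 0.00768 × 48000 / 9.8 = 37.62 mm
Layer 540–300 hPa: Δp = 240 hPa = 24000 Pa, q̄ = 0.000658 kg/kg → 0.000658 × 24000 / 9.8 = 1.61 mm
PW = 37.62 + 1.61 = 39.23 ≈ 39.2 mm.
Rainfall = ε × PW = 0.59 × 39.2 = 23.1 mm.

PW ≈ 39.2 mm; rainfall ≈ 23.1 mm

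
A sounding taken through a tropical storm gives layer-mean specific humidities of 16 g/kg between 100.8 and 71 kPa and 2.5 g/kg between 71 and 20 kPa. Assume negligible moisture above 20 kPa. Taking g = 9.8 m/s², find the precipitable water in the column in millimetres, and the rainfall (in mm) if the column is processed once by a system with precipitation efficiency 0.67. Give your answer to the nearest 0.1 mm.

PW ≈ 61.7 mm; rainfall ≈ 41.3 mm

Precipitable water is the column-integrated vapour mass per unit area: PW = (1/g) Σ q̄ Δp, with q in kg/kg and Δp in Pa (1 kg/m² of water = 1 mm).
Layer 100.8–71 kPa: Δp = 298 hPa = 29800 Pa, q̄ = 0.016 kg/kg → 0.016 × 29800 / 9.8 = 48.65 mm
Layer 71–20 kPa: Δp = 510 hPa = 51000 Pa, q̄ = 0.0025 kg/kg → 0.0025 × 51000 / 9.8 = 13.01 mm
PW = 48.65 + 13.01 = 61.66 ≈ 61.7 mm.
Rainfall = ε × PW = 0.67 × 61.7 = 41.3 mm.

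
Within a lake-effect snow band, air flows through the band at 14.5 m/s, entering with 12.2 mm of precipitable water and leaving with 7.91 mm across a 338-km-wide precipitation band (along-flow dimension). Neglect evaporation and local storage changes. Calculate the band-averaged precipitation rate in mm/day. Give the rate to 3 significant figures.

R ≈ 15.9 mm/day

Column moisture flux per unit crosswind length is F = V × PW.
Inflow: F_in = 14.5 × 12.2 = 176.9 mm·m/s
Outflow: F_out = 14.5 × 7.91 = 114.695 mm·m/s
Steady-state rate R = (F_in − F_out)/L = (176.9 − 114.695) / 338000 m = 1.840e-04 mm/s.
R = 1.840e-04 × 3600 × 24 = 15.9 mm/day.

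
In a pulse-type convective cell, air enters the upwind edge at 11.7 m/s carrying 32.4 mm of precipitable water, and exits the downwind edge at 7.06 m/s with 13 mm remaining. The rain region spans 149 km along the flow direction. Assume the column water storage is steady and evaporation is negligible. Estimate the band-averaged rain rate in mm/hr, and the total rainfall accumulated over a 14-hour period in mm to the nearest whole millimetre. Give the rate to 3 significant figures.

Column moisture flux per unit crosswind length is F = V × PW.
Inflow: F_in = 11.7 × 32.4 = 379.08 mm·m/s
Outflow: F_out = 7.06 × 13 = 91.78 mm·m/s
Steady-state rate R = (F_in − F_out)/L = (379.08 − 91.78) / 149000 m = 1.928e-03 mm/s.
R = 1.928e-03 × 3600 = 6.94 mm/hr.
Over 14 h: total = 6.94 × 14 = 97.16 ≈ 97 mm.

R ≈ 6.94 mm/hr; total ≈ 97 mm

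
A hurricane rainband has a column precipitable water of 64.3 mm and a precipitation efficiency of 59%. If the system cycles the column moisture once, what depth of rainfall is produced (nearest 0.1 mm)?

rainfall ≈ 37.9 mm

Rainfall = ε × PW = 0.59 × 64.3 = 37.9 mm.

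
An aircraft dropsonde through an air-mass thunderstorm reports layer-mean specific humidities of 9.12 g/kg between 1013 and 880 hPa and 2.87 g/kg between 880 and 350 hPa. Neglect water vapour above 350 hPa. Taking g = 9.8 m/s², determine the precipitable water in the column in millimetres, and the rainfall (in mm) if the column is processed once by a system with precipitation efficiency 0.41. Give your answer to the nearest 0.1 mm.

PW ≈ 27.9 mm; rainfall ≈ 11.4 mm

Precipitable water is the column-integrated vapour mass per unit area: PW = (1/g) Σ q̄ Δp, with q in kg/kg and Δp in Pa (1 kg/m² of water = 1 mm).
Layer 1013–880 hPa: Δp = 133 hPa = 13300 Pa, q̄ = 0.00912 kg/kg → 0.00912 × 13300 / 9.8 = 12.38 mm
Layer 880–350 hPa: Δp = 530 hPa = 53000 Pa, q̄ = 0.00287 kg/kg → 0.00287 × 53000 / 9.8 = 15.52 mm
PW = 12.38 + 15.52 = 27.90 ≈ 27.9 mm.
Rainfall = ε × PW = 0.41 × 27.9 = 11.4 mm.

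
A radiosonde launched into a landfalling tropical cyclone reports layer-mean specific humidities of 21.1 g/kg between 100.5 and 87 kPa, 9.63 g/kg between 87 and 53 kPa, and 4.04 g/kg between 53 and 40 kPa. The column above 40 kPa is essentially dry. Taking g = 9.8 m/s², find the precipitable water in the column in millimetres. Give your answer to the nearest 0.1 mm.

Precipitable water is the column-integrated vapour mass per unit area: PW = (1/g) Σ q̄ Δp, with q in kg/kg and Δp in Pa (1 kg/m² of water = 1 mm).
Layer 100.5–87 kPa: Δp = 135 hPa = 13500 Pa, q̄ = 0.0211 kg/kg → 0.0211 × 13500 / 9.8 = 29.07 mm
Layer 87–53 kPa: Δp = 340 hPa = 34000 Pa, q̄ = 0.00963 kg/kg → 0.00963 × 34000 / 9.8 = 33.41 mm
Layer 53–40 kPa: Δp = 130 hPa = 13000 Pa, q̄ = 0.00404 kg/kg → 0.00404 × 13000 / 9.8 = 5.36 mm
PW = 29.07 + 33.41 + 5.36 = 67.84 ≈ 67.8 mm.

PW ≈ 67.8 mm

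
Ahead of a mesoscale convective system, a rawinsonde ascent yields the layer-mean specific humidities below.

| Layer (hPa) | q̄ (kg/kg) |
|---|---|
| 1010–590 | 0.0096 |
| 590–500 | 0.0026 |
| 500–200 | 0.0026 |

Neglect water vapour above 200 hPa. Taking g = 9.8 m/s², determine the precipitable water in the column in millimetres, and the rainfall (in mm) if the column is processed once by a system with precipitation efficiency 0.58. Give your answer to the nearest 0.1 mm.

PW ≈ 51.5 mm; rainfall ≈ 29.9 mm

Precipitable water is the column-integrated vapour mass per unit area: PW = (1/g) Σ q̄ Δp, with q in kg/kg and Δp in Pa (1 kg/m² of water = 1 mm).
Layer 1010–590 hPa: Δp = 420 hPa = 42000 Pa, q̄ = 0.0096 kg/kg → 0.0096 × 42000 / 9.8 = 41.14 mm
Layer 590–500 hPa: Δp = 90 hPa = 9000 Pa, q̄ = 0.0026 kg/kg → 0.0026 × 9000 / 9.8 = 2.39 mm
Layer 500–200 hPa: Δp = 300 hPa = 30000 Pa, q̄ = 0.0026 kg/kg → 0.0026 × 30000 / 9.8 = 7.96 mm
PW = 41.14 + 2.39 + 7.96 = 51.49 ≈ 51.5 mm.
Rainfall = ε × PW = 0.58 × 51.5 = 29.9 mm.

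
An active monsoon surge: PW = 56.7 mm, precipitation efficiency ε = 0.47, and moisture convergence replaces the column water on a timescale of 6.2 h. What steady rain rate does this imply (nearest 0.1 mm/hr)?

Each overturning extracts ε × PW = 0.47 × 56.7 = 26.649 mm.
Rate = ε·PW / τ = 26.649 / 6.2 h = 4.3 mm/hr.

R ≈ 4.3 mm/hr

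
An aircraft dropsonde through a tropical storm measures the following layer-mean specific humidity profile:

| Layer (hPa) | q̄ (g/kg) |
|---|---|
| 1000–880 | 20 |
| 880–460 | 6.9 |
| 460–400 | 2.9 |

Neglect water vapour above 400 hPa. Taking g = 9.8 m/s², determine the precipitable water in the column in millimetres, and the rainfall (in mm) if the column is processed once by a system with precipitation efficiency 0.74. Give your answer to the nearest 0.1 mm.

PW ≈ 55.8 mm; rainfall ≈ 41.3 mm

Precipitable water is the column-integrated vapour mass per unit area: PW = (1/g) Σ q̄ Δp, with q in kg/kg and Δp in Pa (1 kg/m² of water = 1 mm).
Layer 1000–880 hPa: Δp = 120 hPa = 12000 Pa, q̄ = 0.02 kg/kg → 0.02 × 12000 / 9.8 = 24.49 mm
Layer 880–460 hPa: Δp = 420 hPa = 42000 Pa, q̄ = 0.0069 kg/kg → 0.0069 × 42000 / 9.8 = 29.57 mm
Layer 460–400 hPa: Δp = 60 hPa = 6000 Pa, q̄ = 0.0029 kg/kg → 0.0029 × 6000 / 9.8 = 1.78 mm
PW = 24.49 + 29.57 + 1.78 = 55.84 ≈ 55.8 mm.
Rainfall = ε × PW = 0.74 × 55.8 = 41.3 mm.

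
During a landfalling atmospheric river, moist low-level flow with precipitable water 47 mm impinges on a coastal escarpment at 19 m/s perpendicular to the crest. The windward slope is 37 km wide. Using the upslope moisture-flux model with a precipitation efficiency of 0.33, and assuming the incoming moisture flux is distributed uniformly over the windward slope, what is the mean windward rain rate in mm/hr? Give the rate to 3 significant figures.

Incoming column moisture flux per unit ridge length: F = V × PW = 19 × 47 = 893 mm·m/s.
Spread over the 37 km slope with efficiency ε = 0.33: R = ε·F/W = 0.33 × 893 / 37000 m = 7.965e-03 mm/s.
R = 7.965e-03 × 3600 = 28.7 mm/hr.

R ≈ 28.7 mm/hr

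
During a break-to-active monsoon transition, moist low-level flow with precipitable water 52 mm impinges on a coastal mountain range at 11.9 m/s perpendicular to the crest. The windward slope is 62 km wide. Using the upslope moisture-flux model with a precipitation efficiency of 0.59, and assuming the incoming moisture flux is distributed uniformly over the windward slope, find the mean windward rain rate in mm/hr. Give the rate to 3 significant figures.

R ≈ 21.2 mm/hr

Incoming column moisture flux per unit ridge length: F = V × PW = 11.9 × 52 = 618.8 mm·m/s.
Spread over the 62 km slope with efficiency ε = 0.59: R = ε·F/W = 0.59 × 618.8 / 62000 m = 5.889e-03 mm/s.
R = 5.889e-03 × 3600 = 21.2 mm/hr.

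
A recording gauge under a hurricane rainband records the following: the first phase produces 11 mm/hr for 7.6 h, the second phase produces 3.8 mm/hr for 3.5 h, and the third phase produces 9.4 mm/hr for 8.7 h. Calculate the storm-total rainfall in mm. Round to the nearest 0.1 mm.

Total = Σ Rᵢ Δtᵢ = 11 × 7.6 + 3.8 × 3.5 + 9.4 × 8.7
      = 83.6 + 13.3 + 81.78 = 178.7 mm.

total ≈ 178.7 mm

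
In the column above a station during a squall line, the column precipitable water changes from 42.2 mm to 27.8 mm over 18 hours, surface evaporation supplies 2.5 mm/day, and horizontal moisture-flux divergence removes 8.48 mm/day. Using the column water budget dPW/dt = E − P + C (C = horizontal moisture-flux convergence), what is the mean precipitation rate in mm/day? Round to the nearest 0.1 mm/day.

dPW/dt = (27.8 − 42.2) mm / (18/24 day) = -19.200 mm/day.
P = E + C − dPW/dt = 2.5 + (-8.48) − (-19.200) = 13.2 mm/day.

P ≈ 13.2 mm/day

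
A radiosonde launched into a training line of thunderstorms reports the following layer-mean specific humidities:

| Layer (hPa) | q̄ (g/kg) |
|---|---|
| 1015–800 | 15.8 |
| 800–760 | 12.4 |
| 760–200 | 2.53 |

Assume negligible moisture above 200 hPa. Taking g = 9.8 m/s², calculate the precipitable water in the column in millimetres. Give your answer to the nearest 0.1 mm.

Precipitable water is the column-integrated vapour mass per unit area: PW = (1/g) Σ q̄ Δp, with q in kg/kg and Δp in Pa (1 kg/m² of water = 1 mm).
Layer 1015–800 hPa: Δp = 215 hPa = 21500 Pa, q̄ = 0.0158 kg/kg → 0.0158 × 21500 / 9.8 = 34.66 mm
Layer 800–760 hPa: Δp = 40 hPa = 4000 Pa, q̄ = 0.0124 kg/kg → 0.0124 × 4000 / 9.8 = 5.06 mm
Layer 760–200 hPa: Δp = 560 hPa = 56000 Pa, q̄ = 0.00253 kg/kg → 0.00253 × 56000 / 9.8 = 14.46 mm
PW = 34.66 + 5.06 + 14.46 = 54.18 ≈ 54.2 mm.

PW ≈ 54.2 mm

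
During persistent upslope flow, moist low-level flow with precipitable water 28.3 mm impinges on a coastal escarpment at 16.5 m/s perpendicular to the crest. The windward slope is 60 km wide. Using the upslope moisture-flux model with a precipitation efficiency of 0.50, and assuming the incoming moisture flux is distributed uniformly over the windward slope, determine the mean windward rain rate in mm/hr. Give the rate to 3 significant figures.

R ≈ 14.0 mm/hr

Incoming column moisture flux per unit ridge length: F = V × PW = 16.5 × 28.3 = 466.95 mm·m/s.
Spread over the 60 km slope with efficiency ε = 0.50: R = ε·F/W = 0.50 × 466.95 / 60000 m = 3.891e-03 mm/s.
R = 3.891e-03 × 3600 = 14.0 mm/hr.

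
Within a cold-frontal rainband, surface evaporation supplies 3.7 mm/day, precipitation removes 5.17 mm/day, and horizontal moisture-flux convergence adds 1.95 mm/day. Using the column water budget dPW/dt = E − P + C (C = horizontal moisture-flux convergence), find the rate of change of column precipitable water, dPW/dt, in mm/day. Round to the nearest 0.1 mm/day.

dPW/dt = E − P + C = 3.7 − 5.17 + (1.95) = 0.5 mm/day.

dPW/dt ≈ 0.5 mm/day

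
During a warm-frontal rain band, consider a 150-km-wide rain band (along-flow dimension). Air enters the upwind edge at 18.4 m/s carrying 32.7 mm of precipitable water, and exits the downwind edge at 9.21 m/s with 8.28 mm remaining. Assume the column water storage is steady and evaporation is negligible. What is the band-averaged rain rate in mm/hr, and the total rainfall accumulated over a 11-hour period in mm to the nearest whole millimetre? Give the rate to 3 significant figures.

R ≈ 12.6 mm/hr; total ≈ 139 mm

Column moisture flux per unit crosswind length is F = V × PW.
Inflow: F_in = 18.4 × 32.7 = 601.68 mm·m/s
Outflow: F_out = 9.21 × 8.28 = 76.2588 mm·m/s
Steady-state rate R = (F_in − F_out)/L = (601.68 − 76.2588) / 150000 m = 3.503e-03 mm/s.
R = 3.503e-03 × 3600 = 12.6 mm/hr.
Over 11 h: total = 12.6 × 11 = 138.6 ≈ 139 mm.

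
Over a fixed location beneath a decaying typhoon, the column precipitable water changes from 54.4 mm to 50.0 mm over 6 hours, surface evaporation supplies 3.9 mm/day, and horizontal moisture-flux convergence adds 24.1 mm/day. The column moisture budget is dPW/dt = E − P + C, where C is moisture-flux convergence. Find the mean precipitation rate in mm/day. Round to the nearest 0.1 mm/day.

dPW/dt = (50.0 − 54.4) mm / (6/24 day) = -17.600 mm/day.
P = E + C − dPW/dt = 3.9 + (24.1) − (-17.600) = 45.6 mm/day.

P ≈ 45.6 mm/day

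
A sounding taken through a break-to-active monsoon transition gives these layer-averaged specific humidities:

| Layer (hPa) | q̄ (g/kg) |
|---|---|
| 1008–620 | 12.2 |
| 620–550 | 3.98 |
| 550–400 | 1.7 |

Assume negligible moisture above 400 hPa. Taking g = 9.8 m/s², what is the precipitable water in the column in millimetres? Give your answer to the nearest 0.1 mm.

PW ≈ 53.7 mm

Precipitable water is the column-integrated vapour mass per unit area: PW = (1/g) Σ q̄ Δp, with q in kg/kg and Δp in Pa (1 kg/m² of water = 1 mm).
Layer 1008–620 hPa: Δp = 388 hPa = 38800 Pa, q̄ = 0.0122 kg/kg → 0.0122 × 38800 / 9.8 = 48.30 mm
Layer 620–550 hPa: Δp = 70 hPa = 7000 Pa, q̄ = 0.00398 kg/kg → 0.00398 × 7000 / 9.8 = 2.84 mm
Layer 550–400 hPa: Δp = 150 hPa = 15000 Pa, q̄ = 0.0017 kg/kg → 0.0017 × 15000 / 9.8 = 2.60 mm
PW = 48.30 + 2.84 + 2.60 = 53.74 ≈ 53.7 mm.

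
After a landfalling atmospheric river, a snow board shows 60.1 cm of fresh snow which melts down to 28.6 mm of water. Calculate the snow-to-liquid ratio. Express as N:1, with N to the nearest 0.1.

Ratio = snow depth / SWE = 601 mm / 28.6 mm = 21.0, i.e. 21.0:1.

ratio ≈ 21.0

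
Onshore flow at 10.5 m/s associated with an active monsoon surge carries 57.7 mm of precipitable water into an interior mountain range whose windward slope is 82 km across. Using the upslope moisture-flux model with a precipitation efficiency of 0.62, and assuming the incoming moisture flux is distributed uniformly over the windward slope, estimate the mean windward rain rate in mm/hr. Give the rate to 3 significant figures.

Incoming column moisture flux per unit ridge length: F = V × PW = 10.5 × 57.7 = 605.85 mm·m/s.
Spread over the 82 km slope with efficiency ε = 0.62: R = ε·F/W = 0.62 × 605.85 / 82000 m = 4.581e-03 mm/s.
R = 4.581e-03 × 3600 = 16.5 mm/hr.

R ≈ 16.5 mm/hr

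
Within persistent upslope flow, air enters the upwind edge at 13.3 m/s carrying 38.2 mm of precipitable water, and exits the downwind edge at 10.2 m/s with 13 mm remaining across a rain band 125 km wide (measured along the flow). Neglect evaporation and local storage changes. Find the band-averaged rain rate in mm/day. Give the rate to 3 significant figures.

Column moisture flux per unit crosswind length is F = V × PW.
Inflow: F_in = 13.3 × 38.2 = 508.06 mm·m/s
Outflow: F_out = 10.2 × 13 = 132.6 mm·m/s
Steady-state rate R = (F_in − F_out)/L = (508.06 − 132.6) / 125000 m = 3.004e-03 mm/s.
R = 3.004e-03 × 3600 × 24 = 260 mm/day.

R ≈ 260 mm/day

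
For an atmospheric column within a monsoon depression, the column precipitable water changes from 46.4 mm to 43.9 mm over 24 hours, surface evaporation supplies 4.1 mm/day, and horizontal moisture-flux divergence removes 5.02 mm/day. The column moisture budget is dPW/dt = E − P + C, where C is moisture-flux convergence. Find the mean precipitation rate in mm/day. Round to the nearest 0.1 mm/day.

dPW/dt = (43.9 − 46.4) mm / (24/24 day) = -2.500 mm/day.
P = E + C − dPW/dt = 4.1 + (-5.02) − (-2.500) = 1.6 mm/day.

P ≈ 1.6 mm/day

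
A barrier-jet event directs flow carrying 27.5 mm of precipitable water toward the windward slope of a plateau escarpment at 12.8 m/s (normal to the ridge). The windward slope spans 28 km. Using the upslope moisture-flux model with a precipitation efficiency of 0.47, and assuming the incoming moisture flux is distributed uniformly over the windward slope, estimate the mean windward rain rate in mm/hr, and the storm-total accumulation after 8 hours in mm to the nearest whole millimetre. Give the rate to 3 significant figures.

Incoming column moisture flux per unit ridge length: F = V × PW = 12.8 × 27.5 = 352 mm·m/s.
Spread over the 28 km slope with efficiency ε = 0.47: R = ε·F/W = 0.47 × 352 / 28000 m = 5.909e-03 mm/s.
R = 5.909e-03 × 3600 = 21.3 mm/hr.
Over 8 h: total = 21.3 × 8 = 170.4 ≈ 170 mm.

R ≈ 21.3 mm/hr; total ≈ 170 mm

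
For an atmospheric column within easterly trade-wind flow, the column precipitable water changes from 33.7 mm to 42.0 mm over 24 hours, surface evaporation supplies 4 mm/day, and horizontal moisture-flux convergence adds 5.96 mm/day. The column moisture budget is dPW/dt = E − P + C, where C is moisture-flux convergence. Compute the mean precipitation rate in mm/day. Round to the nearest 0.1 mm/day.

P ≈ 1.7 mm/day

dPW/dt = (42.0 − 33.7) mm / (24/24 day) = +8.300 mm/day.
P = E + C − dPW/dt = 4 + (5.96) − (+8.300) = 1.7 mm/day.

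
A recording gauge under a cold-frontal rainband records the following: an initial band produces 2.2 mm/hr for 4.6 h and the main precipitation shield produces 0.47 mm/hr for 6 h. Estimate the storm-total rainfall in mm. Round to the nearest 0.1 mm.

Total = Σ Rᵢ Δtᵢ = 2.2 × 4.6 + 0.47 × 6
      = 10.12 + 2.82 = 12.9 mm.

total ≈ 12.9 mm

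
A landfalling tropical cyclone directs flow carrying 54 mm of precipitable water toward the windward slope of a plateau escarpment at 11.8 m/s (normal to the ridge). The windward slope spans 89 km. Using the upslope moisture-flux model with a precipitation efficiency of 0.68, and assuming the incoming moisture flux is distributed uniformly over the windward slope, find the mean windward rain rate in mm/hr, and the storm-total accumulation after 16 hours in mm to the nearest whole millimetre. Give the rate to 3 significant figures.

Incoming column moisture flux per unit ridge length: F = V × PW = 11.8 × 54 = 637.2 mm·m/s.
Spread over the 89 km slope with efficiency ε = 0.68: R = ε·F/W = 0.68 × 637.2 / 89000 m = 4.868e-03 mm/s.
R = 4.868e-03 × 3600 = 17.5 mm/hr.
Over 16 h: total = 17.5 × 16 = 280 mm.

R ≈ 17.5 mm/hr; total ≈ 280 mm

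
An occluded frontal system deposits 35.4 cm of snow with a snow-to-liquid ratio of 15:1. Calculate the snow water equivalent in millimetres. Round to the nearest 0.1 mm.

SWE = snow depth / ratio = 35.4 cm / 15 = 2.360 cm = 23.6 mm.

SWE ≈ 23.6 mm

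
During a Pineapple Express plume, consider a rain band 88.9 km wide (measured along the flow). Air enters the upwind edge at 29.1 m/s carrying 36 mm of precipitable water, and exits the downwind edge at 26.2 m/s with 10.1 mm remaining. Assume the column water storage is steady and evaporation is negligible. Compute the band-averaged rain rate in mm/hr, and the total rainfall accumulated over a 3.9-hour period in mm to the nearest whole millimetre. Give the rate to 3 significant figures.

R ≈ 31.7 mm/hr; total ≈ 124 mm

Column moisture flux per unit crosswind length is F = V × PW.
Inflow: F_in = 29.1 × 36 = 1047.6 mm·m/s
Outflow: F_out = 26.2 × 10.1 = 264.62 mm·m/s
Steady-state rate R = (F_in − F_out)/L = (1047.6 − 264.62) / 88900 m = 8.807e-03 mm/s.
R = 8.807e-03 × 3600 = 31.7 mm/hr.
Over 3.9 h: total = 31.7 × 3.9 = 123.63 ≈ 124 mm.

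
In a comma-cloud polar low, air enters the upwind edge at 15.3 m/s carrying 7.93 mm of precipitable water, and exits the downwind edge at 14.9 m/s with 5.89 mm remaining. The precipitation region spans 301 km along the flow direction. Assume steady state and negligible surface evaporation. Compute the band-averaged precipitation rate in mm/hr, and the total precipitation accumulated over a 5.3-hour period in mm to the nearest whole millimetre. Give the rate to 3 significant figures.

R ≈ 0.401 mm/hr; total ≈ 2 mm

Column moisture flux per unit crosswind length is F = V × PW.
Inflow: F_in = 15.3 × 7.93 = 121.329 mm·m/s
Outflow: F_out = 14.9 × 5.89 = 87.761 mm·m/s
Steady-state rate R = (F_in − F_out)/L = (121.329 − 87.761) / 301000 m = 1.115e-04 mm/s.
R = 1.115e-04 × 3600 = 0.401 mm/hr.
Over 5.3 h: total = 0.401 × 5.3 = 2.1253 ≈ 2 mm.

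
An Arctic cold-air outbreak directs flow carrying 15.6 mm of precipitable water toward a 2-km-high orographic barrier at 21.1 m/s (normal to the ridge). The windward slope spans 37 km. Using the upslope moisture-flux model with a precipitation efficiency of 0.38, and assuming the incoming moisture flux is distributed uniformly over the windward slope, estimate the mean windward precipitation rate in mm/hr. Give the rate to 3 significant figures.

R ≈ 12.2 mm/hr

Incoming column moisture flux per unit ridge length: F = V × PW = 21.1 × 15.6 = 329.16 mm·m/s.
Spread over the 37 km slope with efficiency ε = 0.38: R = ε·F/W = 0.38 × 329.16 / 37000 m = 3.381e-03 mm/s.
R = 3.381e-03 × 3600 = 12.2 mm/hr.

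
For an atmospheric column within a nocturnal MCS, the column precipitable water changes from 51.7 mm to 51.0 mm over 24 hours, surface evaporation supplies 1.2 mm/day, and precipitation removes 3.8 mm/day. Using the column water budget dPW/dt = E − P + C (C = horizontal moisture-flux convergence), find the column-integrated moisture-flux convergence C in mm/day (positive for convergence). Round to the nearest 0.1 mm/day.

dPW/dt = (51.0 − 51.7) mm / (24/24 day) = -0.700 mm/day.
C = dPW/dt − E + P = (-0.700) − 1.2 + 3.8 = 1.9 mm/day.

C ≈ 1.9 mm/day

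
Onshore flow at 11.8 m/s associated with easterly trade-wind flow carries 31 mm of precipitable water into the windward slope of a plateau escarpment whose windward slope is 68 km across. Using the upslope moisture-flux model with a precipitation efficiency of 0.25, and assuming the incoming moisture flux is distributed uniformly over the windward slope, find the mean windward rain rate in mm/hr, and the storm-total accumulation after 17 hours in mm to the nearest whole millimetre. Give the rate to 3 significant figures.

R ≈ 4.84 mm/hr; total ≈ 82 mm

Incoming column moisture flux per unit ridge length: F = V × PW = 11.8 × 31 = 365.8 mm·m/s.
Spread over the 68 km slope with efficiency ε = 0.25: R = ε·F/W = 0.25 × 365.8 / 68000 m = 1.345e-03 mm/s.
R = 1.345e-03 × 3600 = 4.84 mm/hr.
Over 17 h: total = 4.84 × 17 = 82.28 ≈ 82 mm.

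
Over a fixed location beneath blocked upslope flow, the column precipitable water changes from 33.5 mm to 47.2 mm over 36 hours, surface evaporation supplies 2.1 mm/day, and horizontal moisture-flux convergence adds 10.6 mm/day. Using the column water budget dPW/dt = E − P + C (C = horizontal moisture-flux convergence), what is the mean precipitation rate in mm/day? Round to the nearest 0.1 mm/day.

dPW/dt = (47.2 − 33.5) mm / (36/24 day) = +9.133 mm/day.
P = E + C − dPW/dt = 2.1 + (10.6) − (+9.133) = 3.6 mm/day.

P ≈ 3.6 mm/day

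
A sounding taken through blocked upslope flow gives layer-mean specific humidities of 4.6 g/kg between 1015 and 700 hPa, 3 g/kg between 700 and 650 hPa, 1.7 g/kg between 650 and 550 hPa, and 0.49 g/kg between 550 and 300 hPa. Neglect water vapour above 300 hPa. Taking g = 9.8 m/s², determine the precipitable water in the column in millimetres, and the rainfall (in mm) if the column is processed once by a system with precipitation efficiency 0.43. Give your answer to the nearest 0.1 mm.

PW ≈ 19.3 mm; rainfall ≈ 8.3 mm

Precipitable water is the column-integrated vapour mass per unit area: PW = (1/g) Σ q̄ Δp, with q in kg/kg and Δp in Pa (1 kg/m² of water = 1 mm).
Layer 1015–700 hPa: Δp = 315 hPa = 31500 Pa, q̄ = 0.0046 kg/kg → 0.0046 × 31500 / 9.8 = 14.79 mm
Layer 700–650 hPa: Δp = 50 hPa = 5000 Pa, q̄ = 0.003 kg/kg → 0.003 × 5000 / 9.8 = 1.53 mm
Layer 650–550 hPa: Δp = 100 hPa = 10000 Pa, q̄ = 0.0017 kg/kg → 0.0017 × 10000 / 9.8 = 1.73 mm
Layer 550–300 hPa: Δp = 250 hPa = 25000 Pa, q̄ = 0.00049 kg/kg → 0.00049 × 25000 / 9.8 = 1.25 mm
PW = 14.79 + 1.53 + 1.73 + 1.25 = 19.30 ≈ 19.3 mm.
Rainfall = ε × PW = 0.43 × 19.3 = 8.3 mm.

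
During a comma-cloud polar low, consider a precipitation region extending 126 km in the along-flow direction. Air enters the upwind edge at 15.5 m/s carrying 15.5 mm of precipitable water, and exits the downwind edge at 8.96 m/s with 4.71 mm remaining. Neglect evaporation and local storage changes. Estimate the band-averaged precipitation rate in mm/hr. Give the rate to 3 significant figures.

Column moisture flux per unit crosswind length is F = V × PW.
Inflow: F_in = 15.5 × 15.5 = 240.25 mm·m/s
Outflow: F_out = 8.96 × 4.71 = 42.2016 mm·m/s
Steady-state rate R = (F_in − F_out)/L = (240.25 − 42.2016) / 126000 m = 1.572e-03 mm/s.
R = 1.572e-03 × 3600 = 5.66 mm/hr.

R ≈ 5.66 mm/hr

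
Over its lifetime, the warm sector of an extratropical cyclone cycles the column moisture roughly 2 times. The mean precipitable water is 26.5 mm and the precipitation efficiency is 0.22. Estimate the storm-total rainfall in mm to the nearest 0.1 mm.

Each cycle deposits ε × PW = 0.22 × 26.5 = 5.83 mm.
Over 2 cycles: 2 × 5.83 = 11.7 mm.

rainfall ≈ 11.7 mm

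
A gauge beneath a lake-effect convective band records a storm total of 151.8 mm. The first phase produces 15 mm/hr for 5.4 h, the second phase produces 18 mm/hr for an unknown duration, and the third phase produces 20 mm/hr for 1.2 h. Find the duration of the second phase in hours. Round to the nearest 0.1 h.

duration ≈ 2.6 h

Known phases: 15 × 5.4 + 20 × 1.2 = 81 + 24 = 105 mm.
Remaining depth = 151.8 − 105 = 46.8 mm.
Duration = 46.8 / 18 = 2.6 h.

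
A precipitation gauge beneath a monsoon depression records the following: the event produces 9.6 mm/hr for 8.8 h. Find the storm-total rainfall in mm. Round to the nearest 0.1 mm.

total ≈ 84.5 mm

Total = Σ Rᵢ Δtᵢ = 9.6 × 8.8
      = 84.48 = 84.5 mm.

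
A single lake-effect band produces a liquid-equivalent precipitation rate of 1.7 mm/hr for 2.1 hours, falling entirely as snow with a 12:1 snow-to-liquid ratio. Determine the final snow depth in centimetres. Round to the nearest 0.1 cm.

snow depth ≈ 4.3 cm

Liquid-equivalent depth = 1.7 × 2.1 = 3.57 mm.
Snow depth = 3.57 mm × 12 = 42.84 mm = 4.3 cm.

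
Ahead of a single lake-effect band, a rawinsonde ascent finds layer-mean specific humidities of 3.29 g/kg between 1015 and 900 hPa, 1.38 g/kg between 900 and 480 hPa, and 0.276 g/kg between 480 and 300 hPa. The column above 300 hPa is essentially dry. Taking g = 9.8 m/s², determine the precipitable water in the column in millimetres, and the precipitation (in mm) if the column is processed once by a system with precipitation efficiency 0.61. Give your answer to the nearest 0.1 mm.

Precipitable water is the column-integrated vapour mass per unit area: PW = (1/g) Σ q̄ Δp, with q in kg/kg and Δp in Pa (1 kg/m² of water = 1 mm).
Layer 1015–900 hPa: Δp = 115 hPa = 11500 Pa, q̄ = 0.00329 kg/kg → 0.00329 × 11500 / 9.8 = 3.86 mm
Layer 900–480 hPa: Δp = 420 hPa = 42000 Pa, q̄ = 0.00138 kg/kg → 0.00138 × 42000 / 9.8 = 5.91 mm
Layer 480–300 hPa: Δp = 180 hPa = 18000 Pa, q̄ = 0.000276 kg/kg → 0.000276 × 18000 / 9.8 = 0.51 mm
PW = 3.86 + 5.91 + 0.51 = 10.28 ≈ 10.3 mm.
Precipitation = ε × PW = 0.61 × 10.3 = 6.3 mm.

PW ≈ 10.3 mm; precipitation ≈ 6.3 mm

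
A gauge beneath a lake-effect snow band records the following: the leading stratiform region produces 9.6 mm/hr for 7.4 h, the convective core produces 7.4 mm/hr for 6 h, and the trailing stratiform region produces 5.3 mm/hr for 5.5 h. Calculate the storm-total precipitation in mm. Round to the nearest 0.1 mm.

Total = Σ Rᵢ Δtᵢ = 9.6 × 7.4 + 7.4 × 6 + 5.3 × 5.5
      = 71.04 + 44.4 + 29.15 = 144.6 mm.

total ≈ 144.6 mm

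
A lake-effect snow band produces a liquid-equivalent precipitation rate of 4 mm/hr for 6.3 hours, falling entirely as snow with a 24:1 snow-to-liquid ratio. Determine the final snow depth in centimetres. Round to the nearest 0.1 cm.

Liquid-equivalent depth = 4 × 6.3 = 25.2 mm.
Snow depth = 25.2 mm × 24 = 604.8 mm = 60.5 cm.

snow depth ≈ 60.5 cm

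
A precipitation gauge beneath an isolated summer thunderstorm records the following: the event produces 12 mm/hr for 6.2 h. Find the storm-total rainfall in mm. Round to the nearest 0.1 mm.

Total = Σ Rᵢ Δtᵢ = 12 × 6.2
      = 74.4 = 74.4 mm.

total ≈ 74.4 mm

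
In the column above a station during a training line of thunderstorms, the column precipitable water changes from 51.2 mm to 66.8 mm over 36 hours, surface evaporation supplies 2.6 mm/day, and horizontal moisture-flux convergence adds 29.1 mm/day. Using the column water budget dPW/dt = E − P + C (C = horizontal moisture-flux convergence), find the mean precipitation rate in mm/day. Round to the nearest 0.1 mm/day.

P ≈ 21.3 mm/day

dPW/dt = (66.8 − 51.2) mm / (36/24 day) = +10.400 mm/day.
P = E + C − dPW/dt = 2.6 + (29.1) − (+10.400) = 21.3 mm/day.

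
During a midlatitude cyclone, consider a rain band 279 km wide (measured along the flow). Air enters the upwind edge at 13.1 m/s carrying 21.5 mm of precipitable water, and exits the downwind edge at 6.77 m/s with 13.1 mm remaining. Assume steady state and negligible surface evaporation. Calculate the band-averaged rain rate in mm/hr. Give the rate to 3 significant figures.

R ≈ 2.49 mm/hr

Column moisture flux per unit crosswind length is F = V × PW.
Inflow: F_in = 13.1 × 21.5 = 281.65 mm·m/s
Outflow: F_out = 6.77 × 13.1 = 88.687 mm·m/s
Steady-state rate R = (F_in − F_out)/L = (281.65 − 88.687) / 279000 m = 6.916e-04 mm/s.
R = 6.916e-04 × 3600 = 2.49 mm/hr.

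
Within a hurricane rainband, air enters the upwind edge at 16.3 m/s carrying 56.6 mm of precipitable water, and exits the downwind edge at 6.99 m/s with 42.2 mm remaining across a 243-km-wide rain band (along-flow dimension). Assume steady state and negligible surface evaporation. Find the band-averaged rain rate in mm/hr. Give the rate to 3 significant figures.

R ≈ 9.30 mm/hr

Column moisture flux per unit crosswind length is F = V × PW.
Inflow: F_in = 16.3 × 56.6 = 922.58 mm·m/s
Outflow: F_out = 6.99 × 42.2 = 294.978 mm·m/s
Steady-state rate R = (F_in − F_out)/L = (922.58 − 294.978) / 243000 m = 2.583e-03 mm/s.
R = 2.583e-03 × 3600 = 9.30 mm/hr.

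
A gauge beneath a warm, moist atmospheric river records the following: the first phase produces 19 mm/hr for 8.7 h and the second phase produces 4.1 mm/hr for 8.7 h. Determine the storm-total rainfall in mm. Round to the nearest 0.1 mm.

total ≈ 201.0 mm

Total = Σ Rᵢ Δtᵢ = 19 × 8.7 + 4.1 × 8.7
      = 165.3 + 35.67 = 201.0 mm.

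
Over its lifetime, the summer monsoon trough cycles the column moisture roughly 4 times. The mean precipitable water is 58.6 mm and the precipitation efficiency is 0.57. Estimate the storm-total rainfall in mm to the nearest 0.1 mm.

Each cycle deposits ε × PW = 0.57 × 58.6 = 33.402 mm.
Over 4 cycles: 4 × 33.402 = 133.6 mm.

rainfall ≈ 133.6 mm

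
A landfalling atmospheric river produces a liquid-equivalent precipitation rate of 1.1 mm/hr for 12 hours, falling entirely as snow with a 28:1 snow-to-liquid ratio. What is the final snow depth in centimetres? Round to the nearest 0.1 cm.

Liquid-equivalent depth = 1.1 × 12 = 13.2 mm.
Snow depth = 13.2 mm × 28 = 369.6 mm = 37.0 cm.

snow depth ≈ 37.0 cm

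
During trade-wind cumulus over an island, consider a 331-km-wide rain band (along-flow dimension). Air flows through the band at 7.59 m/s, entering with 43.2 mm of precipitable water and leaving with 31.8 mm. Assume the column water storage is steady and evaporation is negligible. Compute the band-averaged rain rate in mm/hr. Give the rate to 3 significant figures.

R ≈ 0.941 mm/hr

Column moisture flux per unit crosswind length is F = V × PW.
Inflow: F_in = 7.59 × 43.2 = 327.888 mm·m/s
Outflow: F_out = 7.59 × 31.8 = 241.362 mm·m/s
Steady-state rate R = (F_in − F_out)/L = (327.888 − 241.362) / 331000 m = 2.614e-04 mm/s.
R = 2.614e-04 × 3600 = 0.941 mm/hr.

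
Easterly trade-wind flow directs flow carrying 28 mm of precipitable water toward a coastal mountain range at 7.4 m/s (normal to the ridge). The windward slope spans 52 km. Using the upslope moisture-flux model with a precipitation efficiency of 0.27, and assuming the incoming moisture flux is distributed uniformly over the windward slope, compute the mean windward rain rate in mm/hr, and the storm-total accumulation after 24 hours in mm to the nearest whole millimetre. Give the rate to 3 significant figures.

R ≈ 3.87 mm/hr; total ≈ 93 mm

Incoming column moisture flux per unit ridge length: F = V × PW = 7.4 × 28 = 207.2 mm·m/s.
Spread over the 52 km slope with efficiency ε = 0.27: R = ε·F/W = 0.27 × 207.2 / 52000 m = 1.076e-03 mm/s.
R = 1.076e-03 × 3600 = 3.87 mm/hr.
Over 24 h: total = 3.87 × 24 = 92.88 ≈ 93 mm.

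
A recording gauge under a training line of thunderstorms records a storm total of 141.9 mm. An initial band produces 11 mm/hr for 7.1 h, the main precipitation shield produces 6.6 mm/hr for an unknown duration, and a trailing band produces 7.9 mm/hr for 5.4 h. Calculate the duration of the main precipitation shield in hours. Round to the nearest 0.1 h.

Known phases: 11 × 7.1 + 7.9 × 5.4 = 78.1 + 42.66 = 120.76 mm.
Remaining depth = 141.9 − 120.76 = 21.14 mm.
Duration = 21.14 / 6.6 = 3.2 h.

duration ≈ 3.2 h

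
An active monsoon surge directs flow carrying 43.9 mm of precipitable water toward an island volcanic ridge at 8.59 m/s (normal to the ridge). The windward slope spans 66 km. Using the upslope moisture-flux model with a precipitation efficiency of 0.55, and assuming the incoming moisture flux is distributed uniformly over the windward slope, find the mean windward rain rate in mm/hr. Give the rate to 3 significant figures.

R ≈ 11.3 mm/hr

Incoming column moisture flux per unit ridge length: F = V × PW = 8.59 × 43.9 = 377.101 mm·m/s.
Spread over the 66 km slope with efficiency ε = 0.55: R = ε·F/W = 0.55 × 377.101 / 66000 m = 3.143e-03 mm/s.
R = 3.143e-03 × 3600 = 11.3 mm/hr.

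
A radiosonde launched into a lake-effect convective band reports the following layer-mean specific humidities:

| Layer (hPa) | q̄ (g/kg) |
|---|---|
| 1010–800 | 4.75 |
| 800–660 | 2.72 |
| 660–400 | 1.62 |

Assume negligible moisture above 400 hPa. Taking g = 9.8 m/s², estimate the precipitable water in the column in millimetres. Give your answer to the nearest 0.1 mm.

PW ≈ 18.4 mm

Precipitable water is the column-integrated vapour mass per unit area: PW = (1/g) Σ q̄ Δp, with q in kg/kg and Δp in Pa (1 kg/m² of water = 1 mm).
Layer 1010–800 hPa: Δp = 210 hPa = 21000 Pa, q̄ = 0.00475 kg/kg → 0.00475 × 21000 / 9.8 = 10.18 mm
Layer 800–660 hPa: Δp = 140 hPa = 14000 Pa, q̄ = 0.00272 kg/kg → 0.00272 × 14000 / 9.8 = 3.89 mm
Layer 660–400 hPa: Δp = 260 hPa = 26000 Pa, q̄ = 0.00162 kg/kg → 0.00162 × 26000 / 9.8 = 4.30 mm
PW = 10.18 + 3.89 + 4.30 = 18.37 ≈ 18.4 mm.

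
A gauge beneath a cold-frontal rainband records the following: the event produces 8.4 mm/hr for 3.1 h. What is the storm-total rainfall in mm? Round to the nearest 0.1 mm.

Total = Σ Rᵢ Δtᵢ = 8.4 × 3.1
      = 26.04 = 26.0 mm.

total ≈ 26.0 mm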